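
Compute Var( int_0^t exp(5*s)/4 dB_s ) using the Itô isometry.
Var = exp(10*t)/160 - 1/160

The Itô integral of a deterministic integrand f(s) has mean 0 because each increment f(s) * (B_{s+ds} - B_s) has mean 0. By the Itô isometry:
  Var( int_0^t f(s) dB_s ) = E[ (int_0^t f(s) dB_s)^2 ] = int_0^t f(s)^2 ds.
Here f(s) = exp(5*s)/4, so f(s)^2 = exp(10*s)/16. Integrate:
  int_0^t (exp(10*s)/16) ds = exp(10*t)/160 - 1/160.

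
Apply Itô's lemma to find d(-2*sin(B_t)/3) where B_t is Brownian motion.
d(-2*sin(B_t)/3) = (sin(B_t)/3) dt + (-2*cos(B_t)/3) dB_t

Itô's formula for f(B_t) gives d f(B_t) = f'(B_t) dB_t + (1/2) f''(B_t) dt. Compute derivatives of f(x) = -2*sin(x)/3:
  f'(x)  = -2*cos(x)/3
  f''(x) = 2*sin(x)/3
Substitute x = B_t and multiply the f'' term by 1/2:
  drift     = (1/2) * (2*sin(x)/3) evaluated at B_t = sin(B_t)/3
  diffusion = (-2*cos(x)/3) evaluated at B_t = -2*cos(B_t)/3
Therefore d(-2*sin(B_t)/3) = (sin(B_t)/3) dt + (-2*cos(B_t)/3) dB_t.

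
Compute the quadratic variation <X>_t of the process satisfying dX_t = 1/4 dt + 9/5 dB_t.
<X>_t = 81*t/25

For an Itô process dX_t = a(t) dt + b(t) dB_t, the quadratic variation is <X>_t = int_0^t b(s)^2 ds (the drift term does not contribute). Here b(s) = 9/5, so
  b(s)^2 = 81/25.
Integrating from 0 to t:
  <X>_t = int_0^t (81/25) ds = 81*t/25.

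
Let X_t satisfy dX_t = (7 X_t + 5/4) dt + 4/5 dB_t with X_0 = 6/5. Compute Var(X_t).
Var(X_t) = 8*exp(14*t)/175 - 8/175

The variance V(t) = Var(X_t) satisfies V'(t) = 2 a V(t) + c^2 with V(0) = 0 (drift coefficient is linear in X, diffusion is constant). With a = 7, c = 4/5, the solution is
  V(t) = (c^2 / (2 a)) * (exp(2 a t) - 1)
       = ((4/5)^2 / (2*7)) * (exp(14 t) - 1)
       = 8*exp(14*t)/175 - 8/175.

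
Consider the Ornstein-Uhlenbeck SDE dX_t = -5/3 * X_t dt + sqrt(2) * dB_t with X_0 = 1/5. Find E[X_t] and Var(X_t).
E[X_t] = exp(-5*t/3)/5; Var(X_t) = 3/5 - 3*exp(-10*t/3)/5

The OU SDE dX = -theta X dt + sigma dB admits the integrating factor exp(theta t): d(exp(theta t) X_t) = sigma exp(theta t) dB_t. Integrating from 0 to t:
  X_t = x_0 * exp(-theta t) + sigma * int_0^t exp(-theta (t-s)) dB_s.
The Itô integral has mean 0 and (by the Itô isometry) variance sigma^2 * int_0^t exp(-2 theta (t - s)) ds = sigma^2 * (1 - exp(-2 theta t)) / (2 theta).
With theta = 5/3, sigma = sqrt(2), x_0 = 1/5:
  E[X_t] = 1/5 * exp(-5/3 t) = exp(-5*t/3)/5
  Var(X_t) = (sqrt(2))^2 * (1 - exp(-2*5/3 t)) / (2 * 5/3) = 3/5 - 3*exp(-10*t/3)/5.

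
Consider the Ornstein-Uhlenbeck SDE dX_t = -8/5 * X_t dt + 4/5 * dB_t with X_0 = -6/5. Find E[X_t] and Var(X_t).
E[X_t] = -6*exp(-8*t/5)/5; Var(X_t) = 1/5 - exp(-16*t/5)/5

The OU SDE dX = -theta X dt + sigma dB admits the integrating factor exp(theta t): d(exp(theta t) X_t) = sigma exp(theta t) dB_t. Integrating from 0 to t:
  X_t = x_0 * exp(-theta t) + sigma * int_0^t exp(-theta (t-s)) dB_s.
The Itô integral has mean 0 and (by the Itô isometry) variance sigma^2 * int_0^t exp(-2 theta (t - s)) ds = sigma^2 * (1 - exp(-2 theta t)) / (2 theta).
With theta = 8/5, sigma = 4/5, x_0 = -6/5:
  E[X_t] = -6/5 * exp(-8/5 t) = -6*exp(-8*t/5)/5
  Var(X_t) = (4/5)^2 * (1 - exp(-2*8/5 t)) / (2 * 8/5) = 1/5 - exp(-16*t/5)/5.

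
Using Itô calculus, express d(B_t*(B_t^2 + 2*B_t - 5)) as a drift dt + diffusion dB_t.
d(B_t*(B_t^2 + 2*B_t - 5)) = (3*B_t + 2) dt + (3*B_t^2 + 4*B_t - 5) dB_t

Itô's formula for f(B_t) gives d f(B_t) = f'(B_t) dB_t + (1/2) f''(B_t) dt. Compute derivatives of f(x) = x*(x^2 + 2*x - 5):
  f'(x)  = 3*x^2 + 4*x - 5
  f''(x) = 6*x + 4
Substitute x = B_t and multiply the f'' term by 1/2:
  drift     = (1/2) * (6*x + 4) evaluated at B_t = 3*B_t + 2
  diffusion = (3*x^2 + 4*x - 5) evaluated at B_t = 3*B_t^2 + 4*B_t - 5
Therefore d(B_t*(B_t^2 + 2*B_t - 5)) = (3*B_t + 2) dt + (3*B_t^2 + 4*B_t - 5) dB_t.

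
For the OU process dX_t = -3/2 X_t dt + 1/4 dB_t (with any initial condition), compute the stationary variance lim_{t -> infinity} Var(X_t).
lim Var(X_t) = 1/48

The OU SDE dX = -theta X dt + sigma dB admits the integrating factor exp(theta t): d(exp(theta t) X_t) = sigma exp(theta t) dB_t. Integrating from 0 to t gives X_t = x_0 * exp(-theta t) + sigma * int_0^t exp(-theta (t-s)) dB_s for any initial x_0. The Itô integral has variance (by the Itô isometry) sigma^2 * int_0^t exp(-2 theta (t - s)) ds = sigma^2 * (1 - exp(-2 theta t)) / (2 theta), independent of x_0.
With theta = 3/2, sigma = 1/4:
  Var(X_t) = (1/4)^2 * (1 - exp(-2*3/2 t)) / (2 * 3/2) = 1/48 - exp(-3*t)/48.
As t -> infinity, exp(-2*3/2 t) -> 0, so the stationary variance is sigma^2 / (2 theta) = 1/48.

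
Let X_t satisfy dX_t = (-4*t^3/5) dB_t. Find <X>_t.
<X>_t = 16*t^7/175

For an Itô process dX_t = a(t) dt + b(t) dB_t, the quadratic variation is <X>_t = int_0^t b(s)^2 ds (the drift term does not contribute). Here b(s) = -4*s^3/5, so
  b(s)^2 = 16*s^6/25.
Integrating from 0 to t:
  <X>_t = int_0^t (16*s^6/25) ds = 16*t^7/175.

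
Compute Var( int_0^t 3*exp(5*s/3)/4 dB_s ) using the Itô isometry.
Var = 27*exp(10*t/3)/160 - 27/160

The Itô integral of a deterministic integrand f(s) has mean 0 because each increment f(s) * (B_{s+ds} - B_s) has mean 0. By the Itô isometry:
  Var( int_0^t f(s) dB_s ) = E[ (int_0^t f(s) dB_s)^2 ] = int_0^t f(s)^2 ds.
Here f(s) = 3*exp(5*s/3)/4, so f(s)^2 = 9*exp(10*s/3)/16. Integrate:
  int_0^t (9*exp(10*s/3)/16) ds = 27*exp(10*t/3)/160 - 27/160.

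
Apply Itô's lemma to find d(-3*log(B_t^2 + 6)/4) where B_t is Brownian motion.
d(-3*log(B_t^2 + 6)/4) = (3*(B_t^2 - 6)/(4*(B_t^2 + 6)^2)) dt + (-3*B_t/(2*B_t^2 + 12)) dB_t

Itô's formula for f(B_t) gives d f(B_t) = f'(B_t) dB_t + (1/2) f''(B_t) dt. Compute derivatives of f(x) = -3*log(x^2 + 6)/4:
  f'(x)  = -3*x/(2*x^2 + 12)
  f''(x) = 3*(x^2 - 6)/(2*(x^2 + 6)^2)
Substitute x = B_t and multiply the f'' term by 1/2:
  drift     = (1/2) * (3*(x^2 - 6)/(2*(x^2 + 6)^2)) evaluated at B_t = 3*(B_t^2 - 6)/(4*(B_t^2 + 6)^2)
  diffusion = (-3*x/(2*x^2 + 12)) evaluated at B_t = -3*B_t/(2*B_t^2 + 12)
Therefore d(-3*log(B_t^2 + 6)/4) = (3*(B_t^2 - 6)/(4*(B_t^2 + 6)^2)) dt + (-3*B_t/(2*B_t^2 + 12)) dB_t.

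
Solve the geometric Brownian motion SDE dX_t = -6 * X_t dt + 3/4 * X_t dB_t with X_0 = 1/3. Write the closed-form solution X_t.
X_t = 1/3 * exp((-201/32) * t + (3/4) * B_t)

For GBM dX = mu X dt + sigma X dB with X_0 = x_0, apply Itô to Y = log X: dY = (mu - sigma^2/2) dt + sigma dB, so Y_t = log(x_0) + (mu - sigma^2/2) t + sigma B_t and hence X_t = x_0 * exp((mu - sigma^2/2) t + sigma B_t).
With mu = -6, sigma = 3/4, x_0 = 1/3, this gives:
  X_t = 1/3 * exp((-201/32) * t + (3/4) * B_t).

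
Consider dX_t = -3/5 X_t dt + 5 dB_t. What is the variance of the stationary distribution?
lim Var(X_t) = 125/6

The OU SDE dX = -theta X dt + sigma dB admits the integrating factor exp(theta t): d(exp(theta t) X_t) = sigma exp(theta t) dB_t. Integrating from 0 to t gives X_t = x_0 * exp(-theta t) + sigma * int_0^t exp(-theta (t-s)) dB_s for any initial x_0. The Itô integral has variance (by the Itô isometry) sigma^2 * int_0^t exp(-2 theta (t - s)) ds = sigma^2 * (1 - exp(-2 theta t)) / (2 theta), independent of x_0.
With theta = 3/5, sigma = 5:
  Var(X_t) = (5)^2 * (1 - exp(-2*3/5 t)) / (2 * 3/5) = 125/6 - 125*exp(-6*t/5)/6.
As t -> infinity, exp(-2*3/5 t) -> 0, so the stationary variance is sigma^2 / (2 theta) = 125/6.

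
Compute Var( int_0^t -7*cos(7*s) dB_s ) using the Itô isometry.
Var = 49*t/2 + 7*sin(14*t)/4

The Itô integral of a deterministic integrand f(s) has mean 0 because each increment f(s) * (B_{s+ds} - B_s) has mean 0. By the Itô isometry:
  Var( int_0^t f(s) dB_s ) = E[ (int_0^t f(s) dB_s)^2 ] = int_0^t f(s)^2 ds.
Here f(s) = -7*cos(7*s), so f(s)^2 = 49*cos(7*s)^2. Integrate:
  int_0^t (49*cos(7*s)^2) ds = 49*t/2 + 7*sin(14*t)/4.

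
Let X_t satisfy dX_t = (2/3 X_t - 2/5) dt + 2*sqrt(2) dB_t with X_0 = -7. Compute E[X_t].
E[X_t] = 3/5 - 38*exp(2*t/3)/5

Taking expectations and using E[dB_t] = 0, the mean m(t) = E[X_t] satisfies the ODE m'(t) = a m(t) + b with m(0) = x_0. With a = 2/3, b = -2/5, x_0 = -7, the solution is
  m(t) = x_0 * exp(a t) + (b/a) * (exp(a t) - 1)
       = (-7) * exp((2/3) t) + ((-2/5)/(2/3)) * (exp((2/3) t) - 1)
       = 3/5 - 38*exp(2*t/3)/5.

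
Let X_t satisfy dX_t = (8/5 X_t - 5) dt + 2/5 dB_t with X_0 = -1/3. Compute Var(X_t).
Var(X_t) = exp(16*t/5)/20 - 1/20

The variance V(t) = Var(X_t) satisfies V'(t) = 2 a V(t) + c^2 with V(0) = 0 (drift coefficient is linear in X, diffusion is constant). With a = 8/5, c = 2/5, the solution is
  V(t) = (c^2 / (2 a)) * (exp(2 a t) - 1)
       = ((2/5)^2 / (2*(8/5))) * (exp((16/5) t) - 1)
       = exp(16*t/5)/20 - 1/20.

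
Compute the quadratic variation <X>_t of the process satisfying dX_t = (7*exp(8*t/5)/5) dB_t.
<X>_t = 49*exp(16*t/5)/80 - 49/80

For an Itô process dX_t = a(t) dt + b(t) dB_t, the quadratic variation is <X>_t = int_0^t b(s)^2 ds (the drift term does not contribute). Here b(s) = 7*exp(8*s/5)/5, so
  b(s)^2 = 49*exp(16*s/5)/25.
Integrating from 0 to t:
  <X>_t = int_0^t (49*exp(16*s/5)/25) ds = 49*exp(16*t/5)/80 - 49/80.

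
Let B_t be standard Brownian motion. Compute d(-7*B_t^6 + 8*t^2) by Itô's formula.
d(-7*B_t^6 + 8*t^2) = (-105*B_t^4 + 16*t) dt + (-42*B_t^5) dB_t

Itô's formula for f(t, x): d f(t, B_t) = (f_t + (1/2) f_xx) dt + f_x dB_t. Compute partials of f(t, x) = 8*t^2 - 7*x^6:
  f_t(t,x)  = 16*t
  f_x(t,x)  = -42*x^5
  f_xx(t,x) = -210*x^4
Assemble drift = f_t + (1/2) f_xx = 16*t - 105*x^4 and diffusion = f_x = -42*x^5. Substituting x = B_t:
  d(-7*B_t^6 + 8*t^2) = (-105*B_t^4 + 16*t) dt + (-42*B_t^5) dB_t.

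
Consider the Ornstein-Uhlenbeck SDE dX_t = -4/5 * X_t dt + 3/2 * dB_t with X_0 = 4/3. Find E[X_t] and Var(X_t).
E[X_t] = 4*exp(-4*t/5)/3; Var(X_t) = 45/32 - 45*exp(-8*t/5)/32

The OU SDE dX = -theta X dt + sigma dB admits the integrating factor exp(theta t): d(exp(theta t) X_t) = sigma exp(theta t) dB_t. Integrating from 0 to t:
  X_t = x_0 * exp(-theta t) + sigma * int_0^t exp(-theta (t-s)) dB_s.
The Itô integral has mean 0 and (by the Itô isometry) variance sigma^2 * int_0^t exp(-2 theta (t - s)) ds = sigma^2 * (1 - exp(-2 theta t)) / (2 theta).
With theta = 4/5, sigma = 3/2, x_0 = 4/3:
  E[X_t] = 4/3 * exp(-4/5 t) = 4*exp(-4*t/5)/3
  Var(X_t) = (3/2)^2 * (1 - exp(-2*4/5 t)) / (2 * 4/5) = 45/32 - 45*exp(-8*t/5)/32.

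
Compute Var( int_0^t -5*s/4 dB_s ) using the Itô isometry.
Var = 25*t^3/48

The Itô integral of a deterministic integrand f(s) has mean 0 because each increment f(s) * (B_{s+ds} - B_s) has mean 0. By the Itô isometry:
  Var( int_0^t f(s) dB_s ) = E[ (int_0^t f(s) dB_s)^2 ] = int_0^t f(s)^2 ds.
Here f(s) = -5*s/4, so f(s)^2 = 25*s^2/16. Integrate:
  int_0^t (25*s^2/16) ds = 25*t^3/48.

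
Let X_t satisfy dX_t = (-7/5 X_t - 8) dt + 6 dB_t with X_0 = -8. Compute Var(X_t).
Var(X_t) = 90/7 - 90*exp(-14*t/5)/7

The variance V(t) = Var(X_t) satisfies V'(t) = 2 a V(t) + c^2 with V(0) = 0 (drift coefficient is linear in X, diffusion is constant). With a = -7/5, c = 6, the solution is
  V(t) = (c^2 / (2 a)) * (exp(2 a t) - 1)
       = (6^2 / (2*(-7/5))) * (exp((-14/5) t) - 1)
       = 90/7 - 90*exp(-14*t/5)/7.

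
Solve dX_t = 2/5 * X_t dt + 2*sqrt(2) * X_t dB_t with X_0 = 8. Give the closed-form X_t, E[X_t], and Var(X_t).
X_t = 8 * exp((-18/5) t + (2*sqrt(2)) B_t); E[X_t] = 8*exp(2*t/5); Var(X_t) = 64*(exp(8*t) - 1)*exp(4*t/5)

For GBM dX = mu X dt + sigma X dB with X_0 = x_0, apply Itô to Y = log X: dY = (mu - sigma^2/2) dt + sigma dB, so Y_t = log(x_0) + (mu - sigma^2/2) t + sigma B_t and hence X_t = x_0 * exp((mu - sigma^2/2) t + sigma B_t).
With mu = 2/5, sigma = 2*sqrt(2), x_0 = 8, this gives:
  X_t = 8 * exp((-18/5) * t + (2*sqrt(2)) * B_t).
Since sigma*B_t ~ Normal(0, sigma^2 t), E[exp(sigma*B_t)] = exp(sigma^2 t / 2); so E[X_t] = x_0 * exp((mu - sigma^2/2) t) * exp(sigma^2 t / 2) = x_0 * exp(mu t) = 8*exp(2*t/5).
Var(X_t) = E[X_t^2] - (E[X_t])^2 = x_0^2 * exp(2 mu t) * (exp(sigma^2 t) - 1) = 64*(exp(8*t) - 1)*exp(4*t/5).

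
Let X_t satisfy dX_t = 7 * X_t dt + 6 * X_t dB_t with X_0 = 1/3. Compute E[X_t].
E[X_t] = exp(7*t)/3

For GBM dX = mu X dt + sigma X dB with X_0 = x_0, apply Itô to Y = log X: dY = (mu - sigma^2/2) dt + sigma dB, so Y_t = log(x_0) + (mu - sigma^2/2) t + sigma B_t and hence X_t = x_0 * exp((mu - sigma^2/2) t + sigma B_t).
With mu = 7, sigma = 6, x_0 = 1/3, this gives:
  X_t = 1/3 * exp((-11) * t + (6) * B_t).
Since sigma*B_t ~ Normal(0, sigma^2 t), E[exp(sigma*B_t)] = exp(sigma^2 t / 2); so E[X_t] = x_0 * exp((mu - sigma^2/2) t) * exp(sigma^2 t / 2) = x_0 * exp(mu t) = exp(7*t)/3.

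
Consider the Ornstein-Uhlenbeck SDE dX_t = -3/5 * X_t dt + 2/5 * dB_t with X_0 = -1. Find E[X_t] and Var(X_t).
E[X_t] = -exp(-3*t/5); Var(X_t) = 2/15 - 2*exp(-6*t/5)/15

The OU SDE dX = -theta X dt + sigma dB admits the integrating factor exp(theta t): d(exp(theta t) X_t) = sigma exp(theta t) dB_t. Integrating from 0 to t:
  X_t = x_0 * exp(-theta t) + sigma * int_0^t exp(-theta (t-s)) dB_s.
The Itô integral has mean 0 and (by the Itô isometry) variance sigma^2 * int_0^t exp(-2 theta (t - s)) ds = sigma^2 * (1 - exp(-2 theta t)) / (2 theta).
With theta = 3/5, sigma = 2/5, x_0 = -1:
  E[X_t] = -1 * exp(-3/5 t) = -exp(-3*t/5)
  Var(X_t) = (2/5)^2 * (1 - exp(-2*3/5 t)) / (2 * 3/5) = 2/15 - 2*exp(-6*t/5)/15.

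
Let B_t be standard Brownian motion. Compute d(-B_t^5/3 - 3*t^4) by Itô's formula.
d(-B_t^5/3 - 3*t^4) = (-10*B_t^3/3 - 12*t^3) dt + (-5*B_t^4/3) dB_t

Itô's formula for f(t, x): d f(t, B_t) = (f_t + (1/2) f_xx) dt + f_x dB_t. Compute partials of f(t, x) = -3*t^4 - x^5/3:
  f_t(t,x)  = -12*t^3
  f_x(t,x)  = -5*x^4/3
  f_xx(t,x) = -20*x^3/3
Assemble drift = f_t + (1/2) f_xx = -12*t^3 - 10*x^3/3 and diffusion = f_x = -5*x^4/3. Substituting x = B_t:
  d(-B_t^5/3 - 3*t^4) = (-10*B_t^3/3 - 12*t^3) dt + (-5*B_t^4/3) dB_t.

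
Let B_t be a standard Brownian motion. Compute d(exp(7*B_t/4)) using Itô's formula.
d(exp(7*B_t/4)) = (49*exp(7*B_t/4)/32) dt + (7*exp(7*B_t/4)/4) dB_t

Itô's formula for f(B_t) gives d f(B_t) = f'(B_t) dB_t + (1/2) f''(B_t) dt. Compute derivatives of f(x) = exp(7*x/4):
  f'(x)  = 7*exp(7*x/4)/4
  f''(x) = 49*exp(7*x/4)/16
Substitute x = B_t and multiply the f'' term by 1/2:
  drift     = (1/2) * (49*exp(7*x/4)/16) evaluated at B_t = 49*exp(7*B_t/4)/32
  diffusion = (7*exp(7*x/4)/4) evaluated at B_t = 7*exp(7*B_t/4)/4
Therefore d(exp(7*B_t/4)) = (49*exp(7*B_t/4)/32) dt + (7*exp(7*B_t/4)/4) dB_t.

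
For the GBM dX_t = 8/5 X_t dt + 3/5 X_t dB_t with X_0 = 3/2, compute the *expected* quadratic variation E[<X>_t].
E[<X>_t] = 81*exp(89*t/25)/356 - 81/356

<X>_t = int_0^t ((3/5) * X_s)^2 ds. Taking expectation inside the integral: E[<X>_t] = (3/5)^2 * int_0^t E[X_s^2] ds. For GBM, E[X_s^2] = x_0^2 * exp((2 mu + sigma^2) s). Integrating:
  E[<X>_t] = (3/5)^2 * (3/2)^2 * (exp((2*(8/5) + (3/5)^2) t) - 1) / (2*(8/5) + (3/5)^2)
           = (3/5)^2 * (3/2)^2 * (exp((89/25) t) - 1) / (89/25) = 81*exp(89*t/25)/356 - 81/356.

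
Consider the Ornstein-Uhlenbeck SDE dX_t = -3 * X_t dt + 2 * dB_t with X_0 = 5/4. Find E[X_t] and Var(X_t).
E[X_t] = 5*exp(-3*t)/4; Var(X_t) = 2/3 - 2*exp(-6*t)/3

The OU SDE dX = -theta X dt + sigma dB admits the integrating factor exp(theta t): d(exp(theta t) X_t) = sigma exp(theta t) dB_t. Integrating from 0 to t:
  X_t = x_0 * exp(-theta t) + sigma * int_0^t exp(-theta (t-s)) dB_s.
The Itô integral has mean 0 and (by the Itô isometry) variance sigma^2 * int_0^t exp(-2 theta (t - s)) ds = sigma^2 * (1 - exp(-2 theta t)) / (2 theta).
With theta = 3, sigma = 2, x_0 = 5/4:
  E[X_t] = 5/4 * exp(-3 t) = 5*exp(-3*t)/4
  Var(X_t) = (2)^2 * (1 - exp(-2*3 t)) / (2 * 3) = 2/3 - 2*exp(-6*t)/3.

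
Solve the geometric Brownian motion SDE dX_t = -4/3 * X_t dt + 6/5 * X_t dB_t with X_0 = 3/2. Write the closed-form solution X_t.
X_t = 3/2 * exp((-154/75) * t + (6/5) * B_t)

For GBM dX = mu X dt + sigma X dB with X_0 = x_0, apply Itô to Y = log X: dY = (mu - sigma^2/2) dt + sigma dB, so Y_t = log(x_0) + (mu - sigma^2/2) t + sigma B_t and hence X_t = x_0 * exp((mu - sigma^2/2) t + sigma B_t).
With mu = -4/3, sigma = 6/5, x_0 = 3/2, this gives:
  X_t = 3/2 * exp((-154/75) * t + (6/5) * B_t).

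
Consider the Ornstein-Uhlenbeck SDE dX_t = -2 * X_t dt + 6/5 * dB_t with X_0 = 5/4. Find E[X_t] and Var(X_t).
E[X_t] = 5*exp(-2*t)/4; Var(X_t) = 9/25 - 9*exp(-4*t)/25

The OU SDE dX = -theta X dt + sigma dB admits the integrating factor exp(theta t): d(exp(theta t) X_t) = sigma exp(theta t) dB_t. Integrating from 0 to t:
  X_t = x_0 * exp(-theta t) + sigma * int_0^t exp(-theta (t-s)) dB_s.
The Itô integral has mean 0 and (by the Itô isometry) variance sigma^2 * int_0^t exp(-2 theta (t - s)) ds = sigma^2 * (1 - exp(-2 theta t)) / (2 theta).
With theta = 2, sigma = 6/5, x_0 = 5/4:
  E[X_t] = 5/4 * exp(-2 t) = 5*exp(-2*t)/4
  Var(X_t) = (6/5)^2 * (1 - exp(-2*2 t)) / (2 * 2) = 9/25 - 9*exp(-4*t)/25.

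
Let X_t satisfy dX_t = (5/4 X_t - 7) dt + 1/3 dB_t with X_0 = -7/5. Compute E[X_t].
E[X_t] = 28/5 - 7*exp(5*t/4)

Taking expectations and using E[dB_t] = 0, the mean m(t) = E[X_t] satisfies the ODE m'(t) = a m(t) + b with m(0) = x_0. With a = 5/4, b = -7, x_0 = -7/5, the solution is
  m(t) = x_0 * exp(a t) + (b/a) * (exp(a t) - 1)
       = (-7/5) * exp((5/4) t) + ((-7)/(5/4)) * (exp((5/4) t) - 1)
       = 28/5 - 7*exp(5*t/4).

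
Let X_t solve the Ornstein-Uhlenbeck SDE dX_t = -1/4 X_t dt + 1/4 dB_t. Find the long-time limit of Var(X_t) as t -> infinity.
lim Var(X_t) = 1/8

The OU SDE dX = -theta X dt + sigma dB admits the integrating factor exp(theta t): d(exp(theta t) X_t) = sigma exp(theta t) dB_t. Integrating from 0 to t gives X_t = x_0 * exp(-theta t) + sigma * int_0^t exp(-theta (t-s)) dB_s for any initial x_0. The Itô integral has variance (by the Itô isometry) sigma^2 * int_0^t exp(-2 theta (t - s)) ds = sigma^2 * (1 - exp(-2 theta t)) / (2 theta), independent of x_0.
With theta = 1/4, sigma = 1/4:
  Var(X_t) = (1/4)^2 * (1 - exp(-2*1/4 t)) / (2 * 1/4) = 1/8 - exp(-t/2)/8.
As t -> infinity, exp(-2*1/4 t) -> 0, so the stationary variance is sigma^2 / (2 theta) = 1/8.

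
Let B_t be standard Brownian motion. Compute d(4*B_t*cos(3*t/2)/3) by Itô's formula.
d(4*B_t*cos(3*t/2)/3) = (-2*B_t*sin(3*t/2)) dt + (4*cos(3*t/2)/3) dB_t

Itô's formula for f(t, x): d f(t, B_t) = (f_t + (1/2) f_xx) dt + f_x dB_t. Compute partials of f(t, x) = 4*x*cos(3*t/2)/3:
  f_t(t,x)  = -2*x*sin(3*t/2)
  f_x(t,x)  = 4*cos(3*t/2)/3
  f_xx(t,x) = 0
Assemble drift = f_t + (1/2) f_xx = -2*x*sin(3*t/2) and diffusion = f_x = 4*cos(3*t/2)/3. Substituting x = B_t:
  d(4*B_t*cos(3*t/2)/3) = (-2*B_t*sin(3*t/2)) dt + (4*cos(3*t/2)/3) dB_t.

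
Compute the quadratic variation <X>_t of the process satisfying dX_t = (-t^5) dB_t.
<X>_t = t^11/11

For an Itô process dX_t = a(t) dt + b(t) dB_t, the quadratic variation is <X>_t = int_0^t b(s)^2 ds (the drift term does not contribute). Here b(s) = -s^5, so
  b(s)^2 = s^10.
Integrating from 0 to t:
  <X>_t = int_0^t (s^10) ds = t^11/11.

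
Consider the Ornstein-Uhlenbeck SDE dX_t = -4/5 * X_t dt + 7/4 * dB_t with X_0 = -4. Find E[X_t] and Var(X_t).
E[X_t] = -4*exp(-4*t/5); Var(X_t) = 245/128 - 245*exp(-8*t/5)/128

The OU SDE dX = -theta X dt + sigma dB admits the integrating factor exp(theta t): d(exp(theta t) X_t) = sigma exp(theta t) dB_t. Integrating from 0 to t:
  X_t = x_0 * exp(-theta t) + sigma * int_0^t exp(-theta (t-s)) dB_s.
The Itô integral has mean 0 and (by the Itô isometry) variance sigma^2 * int_0^t exp(-2 theta (t - s)) ds = sigma^2 * (1 - exp(-2 theta t)) / (2 theta).
With theta = 4/5, sigma = 7/4, x_0 = -4:
  E[X_t] = -4 * exp(-4/5 t) = -4*exp(-4*t/5)
  Var(X_t) = (7/4)^2 * (1 - exp(-2*4/5 t)) / (2 * 4/5) = 245/128 - 245*exp(-8*t/5)/128.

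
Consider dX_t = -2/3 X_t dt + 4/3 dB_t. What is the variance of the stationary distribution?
lim Var(X_t) = 4/3

The OU SDE dX = -theta X dt + sigma dB admits the integrating factor exp(theta t): d(exp(theta t) X_t) = sigma exp(theta t) dB_t. Integrating from 0 to t gives X_t = x_0 * exp(-theta t) + sigma * int_0^t exp(-theta (t-s)) dB_s for any initial x_0. The Itô integral has variance (by the Itô isometry) sigma^2 * int_0^t exp(-2 theta (t - s)) ds = sigma^2 * (1 - exp(-2 theta t)) / (2 theta), independent of x_0.
With theta = 2/3, sigma = 4/3:
  Var(X_t) = (4/3)^2 * (1 - exp(-2*2/3 t)) / (2 * 2/3) = 4/3 - 4*exp(-4*t/3)/3.
As t -> infinity, exp(-2*2/3 t) -> 0, so the stationary variance is sigma^2 / (2 theta) = 4/3.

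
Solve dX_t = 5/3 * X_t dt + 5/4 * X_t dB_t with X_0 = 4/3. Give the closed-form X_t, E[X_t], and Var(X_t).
X_t = 4/3 * exp((85/96) t + (5/4) B_t); E[X_t] = 4*exp(5*t/3)/3; Var(X_t) = 16*(exp(25*t/16) - 1)*exp(10*t/3)/9

For GBM dX = mu X dt + sigma X dB with X_0 = x_0, apply Itô to Y = log X: dY = (mu - sigma^2/2) dt + sigma dB, so Y_t = log(x_0) + (mu - sigma^2/2) t + sigma B_t and hence X_t = x_0 * exp((mu - sigma^2/2) t + sigma B_t).
With mu = 5/3, sigma = 5/4, x_0 = 4/3, this gives:
  X_t = 4/3 * exp((85/96) * t + (5/4) * B_t).
Since sigma*B_t ~ Normal(0, sigma^2 t), E[exp(sigma*B_t)] = exp(sigma^2 t / 2); so E[X_t] = x_0 * exp((mu - sigma^2/2) t) * exp(sigma^2 t / 2) = x_0 * exp(mu t) = 4*exp(5*t/3)/3.
Var(X_t) = E[X_t^2] - (E[X_t])^2 = x_0^2 * exp(2 mu t) * (exp(sigma^2 t) - 1) = 16*(exp(25*t/16) - 1)*exp(10*t/3)/9.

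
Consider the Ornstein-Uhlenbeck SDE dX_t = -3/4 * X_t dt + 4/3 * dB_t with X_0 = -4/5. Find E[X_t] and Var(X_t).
E[X_t] = -4*exp(-3*t/4)/5; Var(X_t) = 32/27 - 32*exp(-3*t/2)/27

The OU SDE dX = -theta X dt + sigma dB admits the integrating factor exp(theta t): d(exp(theta t) X_t) = sigma exp(theta t) dB_t. Integrating from 0 to t:
  X_t = x_0 * exp(-theta t) + sigma * int_0^t exp(-theta (t-s)) dB_s.
The Itô integral has mean 0 and (by the Itô isometry) variance sigma^2 * int_0^t exp(-2 theta (t - s)) ds = sigma^2 * (1 - exp(-2 theta t)) / (2 theta).
With theta = 3/4, sigma = 4/3, x_0 = -4/5:
  E[X_t] = -4/5 * exp(-3/4 t) = -4*exp(-3*t/4)/5
  Var(X_t) = (4/3)^2 * (1 - exp(-2*3/4 t)) / (2 * 3/4) = 32/27 - 32*exp(-3*t/2)/27.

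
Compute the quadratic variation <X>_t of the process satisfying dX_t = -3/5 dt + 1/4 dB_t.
<X>_t = t/16

For an Itô process dX_t = a(t) dt + b(t) dB_t, the quadratic variation is <X>_t = int_0^t b(s)^2 ds (the drift term does not contribute). Here b(s) = 1/4, so
  b(s)^2 = 1/16.
Integrating from 0 to t:
  <X>_t = int_0^t (1/16) ds = t/16.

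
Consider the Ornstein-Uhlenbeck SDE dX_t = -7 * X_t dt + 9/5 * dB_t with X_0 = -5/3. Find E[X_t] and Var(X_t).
E[X_t] = -5*exp(-7*t)/3; Var(X_t) = 81/350 - 81*exp(-14*t)/350

The OU SDE dX = -theta X dt + sigma dB admits the integrating factor exp(theta t): d(exp(theta t) X_t) = sigma exp(theta t) dB_t. Integrating from 0 to t:
  X_t = x_0 * exp(-theta t) + sigma * int_0^t exp(-theta (t-s)) dB_s.
The Itô integral has mean 0 and (by the Itô isometry) variance sigma^2 * int_0^t exp(-2 theta (t - s)) ds = sigma^2 * (1 - exp(-2 theta t)) / (2 theta).
With theta = 7, sigma = 9/5, x_0 = -5/3:
  E[X_t] = -5/3 * exp(-7 t) = -5*exp(-7*t)/3
  Var(X_t) = (9/5)^2 * (1 - exp(-2*7 t)) / (2 * 7) = 81/350 - 81*exp(-14*t)/350.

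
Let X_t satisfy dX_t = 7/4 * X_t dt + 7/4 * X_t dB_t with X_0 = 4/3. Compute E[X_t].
E[X_t] = 4*exp(7*t/4)/3

For GBM dX = mu X dt + sigma X dB with X_0 = x_0, apply Itô to Y = log X: dY = (mu - sigma^2/2) dt + sigma dB, so Y_t = log(x_0) + (mu - sigma^2/2) t + sigma B_t and hence X_t = x_0 * exp((mu - sigma^2/2) t + sigma B_t).
With mu = 7/4, sigma = 7/4, x_0 = 4/3, this gives:
  X_t = 4/3 * exp((7/32) * t + (7/4) * B_t).
Since sigma*B_t ~ Normal(0, sigma^2 t), E[exp(sigma*B_t)] = exp(sigma^2 t / 2); so E[X_t] = x_0 * exp((mu - sigma^2/2) t) * exp(sigma^2 t / 2) = x_0 * exp(mu t) = 4*exp(7*t/4)/3.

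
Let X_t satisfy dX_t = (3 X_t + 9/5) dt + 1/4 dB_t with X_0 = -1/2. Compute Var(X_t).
Var(X_t) = exp(6*t)/96 - 1/96

The variance V(t) = Var(X_t) satisfies V'(t) = 2 a V(t) + c^2 with V(0) = 0 (drift coefficient is linear in X, diffusion is constant). With a = 3, c = 1/4, the solution is
  V(t) = (c^2 / (2 a)) * (exp(2 a t) - 1)
       = ((1/4)^2 / (2*3)) * (exp(6 t) - 1)
       = exp(6*t)/96 - 1/96.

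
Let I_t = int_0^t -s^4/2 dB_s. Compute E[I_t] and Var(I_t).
E[I_t] = 0; Var(I_t) = t^9/36

The Itô integral of a deterministic integrand f(s) has mean 0 because each increment f(s) * (B_{s+ds} - B_s) has mean 0. By the Itô isometry:
  Var( int_0^t f(s) dB_s ) = E[ (int_0^t f(s) dB_s)^2 ] = int_0^t f(s)^2 ds.
Here f(s) = -s^4/2, so f(s)^2 = s^8/4. Integrate:
  int_0^t (s^8/4) ds = t^9/36.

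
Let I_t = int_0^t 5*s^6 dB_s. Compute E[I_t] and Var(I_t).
E[I_t] = 0; Var(I_t) = 25*t^13/13

The Itô integral of a deterministic integrand f(s) has mean 0 because each increment f(s) * (B_{s+ds} - B_s) has mean 0. By the Itô isometry:
  Var( int_0^t f(s) dB_s ) = E[ (int_0^t f(s) dB_s)^2 ] = int_0^t f(s)^2 ds.
Here f(s) = 5*s^6, so f(s)^2 = 25*s^12. Integrate:
  int_0^t (25*s^12) ds = 25*t^13/13.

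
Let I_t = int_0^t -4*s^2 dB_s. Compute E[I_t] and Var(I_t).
E[I_t] = 0; Var(I_t) = 16*t^5/5

The Itô integral of a deterministic integrand f(s) has mean 0 because each increment f(s) * (B_{s+ds} - B_s) has mean 0. By the Itô isometry:
  Var( int_0^t f(s) dB_s ) = E[ (int_0^t f(s) dB_s)^2 ] = int_0^t f(s)^2 ds.
Here f(s) = -4*s^2, so f(s)^2 = 16*s^4. Integrate:
  int_0^t (16*s^4) ds = 16*t^5/5.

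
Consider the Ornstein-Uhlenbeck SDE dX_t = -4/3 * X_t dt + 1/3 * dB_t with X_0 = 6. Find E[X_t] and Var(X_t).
E[X_t] = 6*exp(-4*t/3); Var(X_t) = 1/24 - exp(-8*t/3)/24

The OU SDE dX = -theta X dt + sigma dB admits the integrating factor exp(theta t): d(exp(theta t) X_t) = sigma exp(theta t) dB_t. Integrating from 0 to t:
  X_t = x_0 * exp(-theta t) + sigma * int_0^t exp(-theta (t-s)) dB_s.
The Itô integral has mean 0 and (by the Itô isometry) variance sigma^2 * int_0^t exp(-2 theta (t - s)) ds = sigma^2 * (1 - exp(-2 theta t)) / (2 theta).
With theta = 4/3, sigma = 1/3, x_0 = 6:
  E[X_t] = 6 * exp(-4/3 t) = 6*exp(-4*t/3)
  Var(X_t) = (1/3)^2 * (1 - exp(-2*4/3 t)) / (2 * 4/3) = 1/24 - exp(-8*t/3)/24.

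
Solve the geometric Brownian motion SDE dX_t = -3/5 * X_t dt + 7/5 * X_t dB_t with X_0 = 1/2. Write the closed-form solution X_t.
X_t = 1/2 * exp((-79/50) * t + (7/5) * B_t)

For GBM dX = mu X dt + sigma X dB with X_0 = x_0, apply Itô to Y = log X: dY = (mu - sigma^2/2) dt + sigma dB, so Y_t = log(x_0) + (mu - sigma^2/2) t + sigma B_t and hence X_t = x_0 * exp((mu - sigma^2/2) t + sigma B_t).
With mu = -3/5, sigma = 7/5, x_0 = 1/2, this gives:
  X_t = 1/2 * exp((-79/50) * t + (7/5) * B_t).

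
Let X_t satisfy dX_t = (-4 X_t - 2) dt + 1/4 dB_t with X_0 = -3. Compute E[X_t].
E[X_t] = -1/2 - 5*exp(-4*t)/2

Taking expectations and using E[dB_t] = 0, the mean m(t) = E[X_t] satisfies the ODE m'(t) = a m(t) + b with m(0) = x_0. With a = -4, b = -2, x_0 = -3, the solution is
  m(t) = x_0 * exp(a t) + (b/a) * (exp(a t) - 1)
       = (-3) * exp((-4) t) + ((-2)/(-4)) * (exp((-4) t) - 1)
       = -1/2 - 5*exp(-4*t)/2.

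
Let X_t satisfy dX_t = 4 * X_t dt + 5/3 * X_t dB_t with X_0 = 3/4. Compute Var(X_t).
Var(X_t) = 9*(exp(25*t/9) - 1)*exp(8*t)/16

For GBM dX = mu X dt + sigma X dB with X_0 = x_0, apply Itô to Y = log X: dY = (mu - sigma^2/2) dt + sigma dB, so Y_t = log(x_0) + (mu - sigma^2/2) t + sigma B_t and hence X_t = x_0 * exp((mu - sigma^2/2) t + sigma B_t).
With mu = 4, sigma = 5/3, x_0 = 3/4, this gives:
  X_t = 3/4 * exp((47/18) * t + (5/3) * B_t).
Since sigma*B_t ~ Normal(0, sigma^2 t), E[exp(sigma*B_t)] = exp(sigma^2 t / 2); so E[X_t] = x_0 * exp((mu - sigma^2/2) t) * exp(sigma^2 t / 2) = x_0 * exp(mu t) = 3*exp(4*t)/4.
Var(X_t) = E[X_t^2] - (E[X_t])^2 = x_0^2 * exp(2 mu t) * (exp(sigma^2 t) - 1) = 9*(exp(25*t/9) - 1)*exp(8*t)/16.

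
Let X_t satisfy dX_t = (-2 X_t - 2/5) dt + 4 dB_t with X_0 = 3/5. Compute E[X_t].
E[X_t] = -1/5 + 4*exp(-2*t)/5

Taking expectations and using E[dB_t] = 0, the mean m(t) = E[X_t] satisfies the ODE m'(t) = a m(t) + b with m(0) = x_0. With a = -2, b = -2/5, x_0 = 3/5, the solution is
  m(t) = x_0 * exp(a t) + (b/a) * (exp(a t) - 1)
       = (3/5) * exp((-2) t) + ((-2/5)/(-2)) * (exp((-2) t) - 1)
       = -1/5 + 4*exp(-2*t)/5.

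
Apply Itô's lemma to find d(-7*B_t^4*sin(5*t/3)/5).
d(-7*B_t^4*sin(5*t/3)/5) = (-7*B_t^2*(5*B_t^2*cos(5*t/3) + 18*sin(5*t/3))/15) dt + (-28*B_t^3*sin(5*t/3)/5) dB_t

Itô's formula for f(t, x): d f(t, B_t) = (f_t + (1/2) f_xx) dt + f_x dB_t. Compute partials of f(t, x) = -7*x^4*sin(5*t/3)/5:
  f_t(t,x)  = -7*x^4*cos(5*t/3)/3
  f_x(t,x)  = -28*x^3*sin(5*t/3)/5
  f_xx(t,x) = -84*x^2*sin(5*t/3)/5
Assemble drift = f_t + (1/2) f_xx = -7*x^2*(5*x^2*cos(5*t/3) + 18*sin(5*t/3))/15 and diffusion = f_x = -28*x^3*sin(5*t/3)/5. Substituting x = B_t:
  d(-7*B_t^4*sin(5*t/3)/5) = (-7*B_t^2*(5*B_t^2*cos(5*t/3) + 18*sin(5*t/3))/15) dt + (-28*B_t^3*sin(5*t/3)/5) dB_t.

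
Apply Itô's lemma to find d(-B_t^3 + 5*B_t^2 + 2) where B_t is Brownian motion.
d(-B_t^3 + 5*B_t^2 + 2) = (5 - 3*B_t) dt + (B_t*(10 - 3*B_t)) dB_t

Itô's formula for f(B_t) gives d f(B_t) = f'(B_t) dB_t + (1/2) f''(B_t) dt. Compute derivatives of f(x) = -x^3 + 5*x^2 + 2:
  f'(x)  = x*(10 - 3*x)
  f''(x) = 10 - 6*x
Substitute x = B_t and multiply the f'' term by 1/2:
  drift     = (1/2) * (10 - 6*x) evaluated at B_t = 5 - 3*B_t
  diffusion = (x*(10 - 3*x)) evaluated at B_t = B_t*(10 - 3*B_t)
Therefore d(-B_t^3 + 5*B_t^2 + 2) = (5 - 3*B_t) dt + (B_t*(10 - 3*B_t)) dB_t.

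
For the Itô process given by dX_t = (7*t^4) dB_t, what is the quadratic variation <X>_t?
<X>_t = 49*t^9/9

For an Itô process dX_t = a(t) dt + b(t) dB_t, the quadratic variation is <X>_t = int_0^t b(s)^2 ds (the drift term does not contribute). Here b(s) = 7*s^4, so
  b(s)^2 = 49*s^8.
Integrating from 0 to t:
  <X>_t = int_0^t (49*s^8) ds = 49*t^9/9.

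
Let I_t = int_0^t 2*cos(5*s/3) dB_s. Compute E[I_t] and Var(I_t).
E[I_t] = 0; Var(I_t) = 2*t + 3*sin(10*t/3)/5

The Itô integral of a deterministic integrand f(s) has mean 0 because each increment f(s) * (B_{s+ds} - B_s) has mean 0. By the Itô isometry:
  Var( int_0^t f(s) dB_s ) = E[ (int_0^t f(s) dB_s)^2 ] = int_0^t f(s)^2 ds.
Here f(s) = 2*cos(5*s/3), so f(s)^2 = 4*cos(5*s/3)^2. Integrate:
  int_0^t (4*cos(5*s/3)^2) ds = 2*t + 3*sin(10*t/3)/5.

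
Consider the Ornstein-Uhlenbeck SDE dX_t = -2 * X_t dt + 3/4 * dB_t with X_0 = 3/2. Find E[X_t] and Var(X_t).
E[X_t] = 3*exp(-2*t)/2; Var(X_t) = 9/64 - 9*exp(-4*t)/64

The OU SDE dX = -theta X dt + sigma dB admits the integrating factor exp(theta t): d(exp(theta t) X_t) = sigma exp(theta t) dB_t. Integrating from 0 to t:
  X_t = x_0 * exp(-theta t) + sigma * int_0^t exp(-theta (t-s)) dB_s.
The Itô integral has mean 0 and (by the Itô isometry) variance sigma^2 * int_0^t exp(-2 theta (t - s)) ds = sigma^2 * (1 - exp(-2 theta t)) / (2 theta).
With theta = 2, sigma = 3/4, x_0 = 3/2:
  E[X_t] = 3/2 * exp(-2 t) = 3*exp(-2*t)/2
  Var(X_t) = (3/4)^2 * (1 - exp(-2*2 t)) / (2 * 2) = 9/64 - 9*exp(-4*t)/64.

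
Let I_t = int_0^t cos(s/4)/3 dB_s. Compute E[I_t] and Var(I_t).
E[I_t] = 0; Var(I_t) = t/18 + sin(t/2)/9

The Itô integral of a deterministic integrand f(s) has mean 0 because each increment f(s) * (B_{s+ds} - B_s) has mean 0. By the Itô isometry:
  Var( int_0^t f(s) dB_s ) = E[ (int_0^t f(s) dB_s)^2 ] = int_0^t f(s)^2 ds.
Here f(s) = cos(s/4)/3, so f(s)^2 = cos(s/4)^2/9. Integrate:
  int_0^t (cos(s/4)^2/9) ds = t/18 + sin(t/2)/9.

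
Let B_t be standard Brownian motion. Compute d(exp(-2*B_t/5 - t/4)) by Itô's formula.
d(exp(-2*B_t/5 - t/4)) = (-17*exp(-2*B_t/5 - t/4)/100) dt + (-2*exp(-2*B_t/5 - t/4)/5) dB_t

Itô's formula for f(t, x): d f(t, B_t) = (f_t + (1/2) f_xx) dt + f_x dB_t. Compute partials of f(t, x) = exp(-t/4 - 2*x/5):
  f_t(t,x)  = -exp(-t/4 - 2*x/5)/4
  f_x(t,x)  = -2*exp(-t/4 - 2*x/5)/5
  f_xx(t,x) = 4*exp(-t/4 - 2*x/5)/25
Assemble drift = f_t + (1/2) f_xx = -17*exp(-t/4 - 2*x/5)/100 and diffusion = f_x = -2*exp(-t/4 - 2*x/5)/5. Substituting x = B_t:
  d(exp(-2*B_t/5 - t/4)) = (-17*exp(-2*B_t/5 - t/4)/100) dt + (-2*exp(-2*B_t/5 - t/4)/5) dB_t.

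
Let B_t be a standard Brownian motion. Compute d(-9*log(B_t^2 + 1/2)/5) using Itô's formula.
d(-9*log(B_t^2 + 1/2)/5) = (18*(2*B_t^2 - 1)/(5*(2*B_t^2 + 1)^2)) dt + (-36*B_t/(10*B_t^2 + 5)) dB_t

Itô's formula for f(B_t) gives d f(B_t) = f'(B_t) dB_t + (1/2) f''(B_t) dt. Compute derivatives of f(x) = -9*log(x^2 + 1/2)/5:
  f'(x)  = -36*x/(10*x^2 + 5)
  f''(x) = 36*(2*x^2 - 1)/(5*(2*x^2 + 1)^2)
Substitute x = B_t and multiply the f'' term by 1/2:
  drift     = (1/2) * (36*(2*x^2 - 1)/(5*(2*x^2 + 1)^2)) evaluated at B_t = 18*(2*B_t^2 - 1)/(5*(2*B_t^2 + 1)^2)
  diffusion = (-36*x/(10*x^2 + 5)) evaluated at B_t = -36*B_t/(10*B_t^2 + 5)
Therefore d(-9*log(B_t^2 + 1/2)/5) = (18*(2*B_t^2 - 1)/(5*(2*B_t^2 + 1)^2)) dt + (-36*B_t/(10*B_t^2 + 5)) dB_t.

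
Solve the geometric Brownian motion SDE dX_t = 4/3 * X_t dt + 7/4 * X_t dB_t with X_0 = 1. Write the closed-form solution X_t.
X_t = 1 * exp((-19/96) * t + (7/4) * B_t)

For GBM dX = mu X dt + sigma X dB with X_0 = x_0, apply Itô to Y = log X: dY = (mu - sigma^2/2) dt + sigma dB, so Y_t = log(x_0) + (mu - sigma^2/2) t + sigma B_t and hence X_t = x_0 * exp((mu - sigma^2/2) t + sigma B_t).
With mu = 4/3, sigma = 7/4, x_0 = 1, this gives:
  X_t = 1 * exp((-19/96) * t + (7/4) * B_t).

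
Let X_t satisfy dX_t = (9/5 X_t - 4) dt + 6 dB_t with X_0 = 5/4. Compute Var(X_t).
Var(X_t) = 10*exp(18*t/5) - 10

The variance V(t) = Var(X_t) satisfies V'(t) = 2 a V(t) + c^2 with V(0) = 0 (drift coefficient is linear in X, diffusion is constant). With a = 9/5, c = 6, the solution is
  V(t) = (c^2 / (2 a)) * (exp(2 a t) - 1)
       = (6^2 / (2*(9/5))) * (exp((18/5) t) - 1)
       = 10*exp(18*t/5) - 10.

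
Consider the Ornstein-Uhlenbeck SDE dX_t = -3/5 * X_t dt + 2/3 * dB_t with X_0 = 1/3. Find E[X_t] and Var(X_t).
E[X_t] = exp(-3*t/5)/3; Var(X_t) = 10/27 - 10*exp(-6*t/5)/27

The OU SDE dX = -theta X dt + sigma dB admits the integrating factor exp(theta t): d(exp(theta t) X_t) = sigma exp(theta t) dB_t. Integrating from 0 to t:
  X_t = x_0 * exp(-theta t) + sigma * int_0^t exp(-theta (t-s)) dB_s.
The Itô integral has mean 0 and (by the Itô isometry) variance sigma^2 * int_0^t exp(-2 theta (t - s)) ds = sigma^2 * (1 - exp(-2 theta t)) / (2 theta).
With theta = 3/5, sigma = 2/3, x_0 = 1/3:
  E[X_t] = 1/3 * exp(-3/5 t) = exp(-3*t/5)/3
  Var(X_t) = (2/3)^2 * (1 - exp(-2*3/5 t)) / (2 * 3/5) = 10/27 - 10*exp(-6*t/5)/27.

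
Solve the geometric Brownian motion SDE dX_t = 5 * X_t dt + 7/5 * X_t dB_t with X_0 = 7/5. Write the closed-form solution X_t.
X_t = 7/5 * exp((201/50) * t + (7/5) * B_t)

For GBM dX = mu X dt + sigma X dB with X_0 = x_0, apply Itô to Y = log X: dY = (mu - sigma^2/2) dt + sigma dB, so Y_t = log(x_0) + (mu - sigma^2/2) t + sigma B_t and hence X_t = x_0 * exp((mu - sigma^2/2) t + sigma B_t).
With mu = 5, sigma = 7/5, x_0 = 7/5, this gives:
  X_t = 7/5 * exp((201/50) * t + (7/5) * B_t).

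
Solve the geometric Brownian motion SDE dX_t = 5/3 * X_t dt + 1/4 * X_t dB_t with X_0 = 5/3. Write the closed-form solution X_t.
X_t = 5/3 * exp((157/96) * t + (1/4) * B_t)

For GBM dX = mu X dt + sigma X dB with X_0 = x_0, apply Itô to Y = log X: dY = (mu - sigma^2/2) dt + sigma dB, so Y_t = log(x_0) + (mu - sigma^2/2) t + sigma B_t and hence X_t = x_0 * exp((mu - sigma^2/2) t + sigma B_t).
With mu = 5/3, sigma = 1/4, x_0 = 5/3, this gives:
  X_t = 5/3 * exp((157/96) * t + (1/4) * B_t).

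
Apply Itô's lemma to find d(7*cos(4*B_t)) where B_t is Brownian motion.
d(7*cos(4*B_t)) = (-56*cos(4*B_t)) dt + (-28*sin(4*B_t)) dB_t

Itô's formula for f(B_t) gives d f(B_t) = f'(B_t) dB_t + (1/2) f''(B_t) dt. Compute derivatives of f(x) = 7*cos(4*x):
  f'(x)  = -28*sin(4*x)
  f''(x) = -112*cos(4*x)
Substitute x = B_t and multiply the f'' term by 1/2:
  drift     = (1/2) * (-112*cos(4*x)) evaluated at B_t = -56*cos(4*B_t)
  diffusion = (-28*sin(4*x)) evaluated at B_t = -28*sin(4*B_t)
Therefore d(7*cos(4*B_t)) = (-56*cos(4*B_t)) dt + (-28*sin(4*B_t)) dB_t.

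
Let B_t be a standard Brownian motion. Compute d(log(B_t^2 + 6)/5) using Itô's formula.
d(log(B_t^2 + 6)/5) = ((6 - B_t^2)/(5*(B_t^2 + 6)^2)) dt + (2*B_t/(5*(B_t^2 + 6))) dB_t

Itô's formula for f(B_t) gives d f(B_t) = f'(B_t) dB_t + (1/2) f''(B_t) dt. Compute derivatives of f(x) = log(x^2 + 6)/5:
  f'(x)  = 2*x/(5*(x^2 + 6))
  f''(x) = 2*(6 - x^2)/(5*(x^2 + 6)^2)
Substitute x = B_t and multiply the f'' term by 1/2:
  drift     = (1/2) * (2*(6 - x^2)/(5*(x^2 + 6)^2)) evaluated at B_t = (6 - B_t^2)/(5*(B_t^2 + 6)^2)
  diffusion = (2*x/(5*(x^2 + 6))) evaluated at B_t = 2*B_t/(5*(B_t^2 + 6))
Therefore d(log(B_t^2 + 6)/5) = ((6 - B_t^2)/(5*(B_t^2 + 6)^2)) dt + (2*B_t/(5*(B_t^2 + 6))) dB_t.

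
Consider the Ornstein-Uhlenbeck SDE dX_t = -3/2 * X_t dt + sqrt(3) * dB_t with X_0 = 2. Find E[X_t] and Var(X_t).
E[X_t] = 2*exp(-3*t/2); Var(X_t) = 1 - exp(-3*t)

The OU SDE dX = -theta X dt + sigma dB admits the integrating factor exp(theta t): d(exp(theta t) X_t) = sigma exp(theta t) dB_t. Integrating from 0 to t:
  X_t = x_0 * exp(-theta t) + sigma * int_0^t exp(-theta (t-s)) dB_s.
The Itô integral has mean 0 and (by the Itô isometry) variance sigma^2 * int_0^t exp(-2 theta (t - s)) ds = sigma^2 * (1 - exp(-2 theta t)) / (2 theta).
With theta = 3/2, sigma = sqrt(3), x_0 = 2:
  E[X_t] = 2 * exp(-3/2 t) = 2*exp(-3*t/2)
  Var(X_t) = (sqrt(3))^2 * (1 - exp(-2*3/2 t)) / (2 * 3/2) = 1 - exp(-3*t).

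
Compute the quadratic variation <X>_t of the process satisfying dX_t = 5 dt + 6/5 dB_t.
<X>_t = 36*t/25

For an Itô process dX_t = a(t) dt + b(t) dB_t, the quadratic variation is <X>_t = int_0^t b(s)^2 ds (the drift term does not contribute). Here b(s) = 6/5, so
  b(s)^2 = 36/25.
Integrating from 0 to t:
  <X>_t = int_0^t (36/25) ds = 36*t/25.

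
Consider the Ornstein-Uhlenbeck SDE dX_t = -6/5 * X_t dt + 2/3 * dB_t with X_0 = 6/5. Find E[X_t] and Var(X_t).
E[X_t] = 6*exp(-6*t/5)/5; Var(X_t) = 5/27 - 5*exp(-12*t/5)/27

The OU SDE dX = -theta X dt + sigma dB admits the integrating factor exp(theta t): d(exp(theta t) X_t) = sigma exp(theta t) dB_t. Integrating from 0 to t:
  X_t = x_0 * exp(-theta t) + sigma * int_0^t exp(-theta (t-s)) dB_s.
The Itô integral has mean 0 and (by the Itô isometry) variance sigma^2 * int_0^t exp(-2 theta (t - s)) ds = sigma^2 * (1 - exp(-2 theta t)) / (2 theta).
With theta = 6/5, sigma = 2/3, x_0 = 6/5:
  E[X_t] = 6/5 * exp(-6/5 t) = 6*exp(-6*t/5)/5
  Var(X_t) = (2/3)^2 * (1 - exp(-2*6/5 t)) / (2 * 6/5) = 5/27 - 5*exp(-12*t/5)/27.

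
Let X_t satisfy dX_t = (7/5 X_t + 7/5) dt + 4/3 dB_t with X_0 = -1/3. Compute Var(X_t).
Var(X_t) = 40*exp(14*t/5)/63 - 40/63

The variance V(t) = Var(X_t) satisfies V'(t) = 2 a V(t) + c^2 with V(0) = 0 (drift coefficient is linear in X, diffusion is constant). With a = 7/5, c = 4/3, the solution is
  V(t) = (c^2 / (2 a)) * (exp(2 a t) - 1)
       = ((4/3)^2 / (2*(7/5))) * (exp((14/5) t) - 1)
       = 40*exp(14*t/5)/63 - 40/63.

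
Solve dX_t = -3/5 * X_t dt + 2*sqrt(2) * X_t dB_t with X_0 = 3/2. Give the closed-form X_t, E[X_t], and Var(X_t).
X_t = 3/2 * exp((-23/5) t + (2*sqrt(2)) B_t); E[X_t] = 3*exp(-3*t/5)/2; Var(X_t) = (9*exp(8*t) - 9)*exp(-6*t/5)/4

For GBM dX = mu X dt + sigma X dB with X_0 = x_0, apply Itô to Y = log X: dY = (mu - sigma^2/2) dt + sigma dB, so Y_t = log(x_0) + (mu - sigma^2/2) t + sigma B_t and hence X_t = x_0 * exp((mu - sigma^2/2) t + sigma B_t).
With mu = -3/5, sigma = 2*sqrt(2), x_0 = 3/2, this gives:
  X_t = 3/2 * exp((-23/5) * t + (2*sqrt(2)) * B_t).
Since sigma*B_t ~ Normal(0, sigma^2 t), E[exp(sigma*B_t)] = exp(sigma^2 t / 2); so E[X_t] = x_0 * exp((mu - sigma^2/2) t) * exp(sigma^2 t / 2) = x_0 * exp(mu t) = 3*exp(-3*t/5)/2.
Var(X_t) = E[X_t^2] - (E[X_t])^2 = x_0^2 * exp(2 mu t) * (exp(sigma^2 t) - 1) = (9*exp(8*t) - 9)*exp(-6*t/5)/4.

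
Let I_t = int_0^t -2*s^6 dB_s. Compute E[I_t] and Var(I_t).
E[I_t] = 0; Var(I_t) = 4*t^13/13

The Itô integral of a deterministic integrand f(s) has mean 0 because each increment f(s) * (B_{s+ds} - B_s) has mean 0. By the Itô isometry:
  Var( int_0^t f(s) dB_s ) = E[ (int_0^t f(s) dB_s)^2 ] = int_0^t f(s)^2 ds.
Here f(s) = -2*s^6, so f(s)^2 = 4*s^12. Integrate:
  int_0^t (4*s^12) ds = 4*t^13/13.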